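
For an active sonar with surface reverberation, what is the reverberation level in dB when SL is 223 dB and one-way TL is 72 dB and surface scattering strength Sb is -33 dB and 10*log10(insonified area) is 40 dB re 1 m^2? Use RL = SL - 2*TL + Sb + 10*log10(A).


RL = SL - 2*TL + Sb + 10*log10(A) = 223 - 2*72 + (-33) + 40 = 86

86 dB


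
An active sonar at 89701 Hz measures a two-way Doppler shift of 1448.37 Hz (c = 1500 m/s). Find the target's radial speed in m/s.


12.11 m/s


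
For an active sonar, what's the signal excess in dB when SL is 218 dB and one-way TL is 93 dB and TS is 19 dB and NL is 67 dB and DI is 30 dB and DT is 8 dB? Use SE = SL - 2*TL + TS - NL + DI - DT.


SE = SL - 2*TL + TS - NL + DI - DT = 218 - 2*93 + (19) - 67 + 30 - 8 = 6

6 dB


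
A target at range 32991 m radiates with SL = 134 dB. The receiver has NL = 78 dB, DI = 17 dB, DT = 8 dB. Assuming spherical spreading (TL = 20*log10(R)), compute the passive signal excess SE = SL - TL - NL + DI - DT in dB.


Step 1: TL = 20*log10(32991) = 90.37 dB
Step 2: SE = 134 - 90.37 - 78 + 17 - 8 = -25.37

-25.37 dB


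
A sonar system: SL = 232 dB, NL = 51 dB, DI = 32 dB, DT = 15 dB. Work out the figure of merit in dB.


198 dB


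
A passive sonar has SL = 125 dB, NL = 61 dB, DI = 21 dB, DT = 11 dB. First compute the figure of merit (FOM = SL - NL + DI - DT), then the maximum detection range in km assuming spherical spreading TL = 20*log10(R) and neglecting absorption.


Step 1: FOM = SL - NL + DI - DT = 125 - 61 + 21 - 11 = 74 dB
Step 2: at max range FOM = TL = 20*log10(R), so R = 10^(74/20) = 5011.87 m = 5.01 km

5.01 km


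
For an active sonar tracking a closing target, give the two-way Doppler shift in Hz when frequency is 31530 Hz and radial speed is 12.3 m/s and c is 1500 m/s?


517.09 Hz


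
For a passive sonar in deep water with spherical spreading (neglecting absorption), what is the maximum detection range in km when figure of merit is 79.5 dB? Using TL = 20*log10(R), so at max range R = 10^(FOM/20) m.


At max range FOM = TL, so 20*log10(R) = 79.5
R = 10^(79.5/20) = 9440.61 m = 9.44 km

9.44 km


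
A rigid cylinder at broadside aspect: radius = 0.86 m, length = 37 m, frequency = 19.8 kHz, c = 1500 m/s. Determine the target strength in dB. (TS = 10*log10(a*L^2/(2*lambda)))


38.9 dB


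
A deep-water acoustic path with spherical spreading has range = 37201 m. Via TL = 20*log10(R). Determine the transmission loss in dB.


91.41 dB


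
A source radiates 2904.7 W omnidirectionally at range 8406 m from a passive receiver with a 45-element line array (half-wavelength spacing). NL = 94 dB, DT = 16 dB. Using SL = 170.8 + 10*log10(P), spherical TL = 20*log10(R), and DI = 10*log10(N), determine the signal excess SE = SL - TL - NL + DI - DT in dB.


Step 1: SL = 170.8 + 10*log10(2904.7) = 205.43 dB
Step 2: TL = 20*log10(8406) = 78.49 dB
Step 3: DI = 10*log10(45) = 16.53 dB
Step 4: SE = SL - TL - NL + DI - DT = 205.43 - 78.49 - 94 + 16.53 - 16 = 33.47

33.47 dB


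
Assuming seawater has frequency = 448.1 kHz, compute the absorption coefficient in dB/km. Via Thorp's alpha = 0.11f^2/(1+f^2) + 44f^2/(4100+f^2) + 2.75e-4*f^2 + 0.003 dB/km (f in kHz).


98.451 dB/km


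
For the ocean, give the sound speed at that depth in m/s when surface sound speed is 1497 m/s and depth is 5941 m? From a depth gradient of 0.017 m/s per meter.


c = 1497 + 0.017 * 5941 = 1597.997

1597.997 m/s


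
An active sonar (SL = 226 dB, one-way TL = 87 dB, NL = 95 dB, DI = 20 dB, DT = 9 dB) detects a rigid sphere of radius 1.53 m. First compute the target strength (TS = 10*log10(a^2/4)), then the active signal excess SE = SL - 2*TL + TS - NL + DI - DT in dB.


Step 1: TS = 10*log10(1.53^2/4) = -2.33 dB
Step 2: SE = SL - 2*TL + TS - NL + DI - DT = 226 - 2*87 + (-2.33) - 95 + 20 - 9 = -34.33

-34.33 dB


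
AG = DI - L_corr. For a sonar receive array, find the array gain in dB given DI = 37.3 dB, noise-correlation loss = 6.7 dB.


AG = DI - L_corr = 37.3 - 6.7 = 30.6

30.6 dB


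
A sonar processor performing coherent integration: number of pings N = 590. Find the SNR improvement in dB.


Gain = 10*log10(590) = 27.71

27.71 dB


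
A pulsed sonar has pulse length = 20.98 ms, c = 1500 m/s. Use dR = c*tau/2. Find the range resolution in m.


dR = c*tau/2 = 1500 * 20.98e-3 / 2 = 15.735

15.735 m


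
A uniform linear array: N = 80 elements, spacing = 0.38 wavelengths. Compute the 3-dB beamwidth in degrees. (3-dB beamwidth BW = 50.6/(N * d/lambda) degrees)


BW = 50.6 / (80 * 0.38) = 50.6 / 30.4 = 1.66

1.66 deg


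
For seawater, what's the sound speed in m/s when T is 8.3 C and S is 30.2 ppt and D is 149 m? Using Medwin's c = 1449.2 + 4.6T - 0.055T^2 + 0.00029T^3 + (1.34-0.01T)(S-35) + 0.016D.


c = 1449.2 + 4.6*8.3 - 0.055*8.3^2 + 0.00029*8.3^3 + (1.34 - 0.01*8.3)*(30.2 - 35) + 0.016*149 = 1480.11

1480.11 m/s


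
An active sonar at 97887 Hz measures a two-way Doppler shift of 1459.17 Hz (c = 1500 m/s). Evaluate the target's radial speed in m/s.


11.18 m/s


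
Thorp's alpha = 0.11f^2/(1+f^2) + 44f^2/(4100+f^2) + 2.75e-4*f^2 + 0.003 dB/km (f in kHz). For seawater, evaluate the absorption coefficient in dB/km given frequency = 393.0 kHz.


85.449 dB/km


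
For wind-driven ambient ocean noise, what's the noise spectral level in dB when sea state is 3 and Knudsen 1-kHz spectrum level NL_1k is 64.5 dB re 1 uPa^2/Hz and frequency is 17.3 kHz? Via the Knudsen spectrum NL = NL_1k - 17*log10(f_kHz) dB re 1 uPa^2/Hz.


NL = NL_1k - 17*log10(f_kHz) = 64.5 - 17*log10(17.3) = 64.5 - (21.05) = 43.45

43.45 dB


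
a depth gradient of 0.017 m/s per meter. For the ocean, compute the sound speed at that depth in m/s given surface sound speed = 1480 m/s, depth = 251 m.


1484.267 m/s


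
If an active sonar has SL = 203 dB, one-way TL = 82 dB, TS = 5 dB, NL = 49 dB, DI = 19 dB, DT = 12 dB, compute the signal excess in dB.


2 dB


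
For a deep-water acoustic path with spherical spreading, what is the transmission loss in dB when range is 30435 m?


TL = 20*log10(30435) = 89.67

89.67 dB


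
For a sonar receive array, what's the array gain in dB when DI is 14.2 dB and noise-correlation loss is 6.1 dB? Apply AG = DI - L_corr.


AG = DI - L_corr = 14.2 - 6.1 = 8.1

8.1 dB


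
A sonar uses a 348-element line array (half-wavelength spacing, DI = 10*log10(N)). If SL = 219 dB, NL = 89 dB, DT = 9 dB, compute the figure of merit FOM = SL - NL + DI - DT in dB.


Step 1: DI = 10*log10(348) = 25.42 dB
Step 2: FOM = SL - NL + DI - DT = 219 - 89 + 25.42 - 9 = 146.42

146.42 dB


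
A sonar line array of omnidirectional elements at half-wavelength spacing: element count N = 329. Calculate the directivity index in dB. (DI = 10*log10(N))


DI = 10*log10(329) = 25.17

25.17 dB


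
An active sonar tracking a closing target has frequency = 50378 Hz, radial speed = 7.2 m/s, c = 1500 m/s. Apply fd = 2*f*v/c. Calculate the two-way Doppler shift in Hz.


483.63 Hz


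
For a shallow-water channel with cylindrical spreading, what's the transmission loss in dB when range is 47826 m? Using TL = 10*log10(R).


46.8 dB


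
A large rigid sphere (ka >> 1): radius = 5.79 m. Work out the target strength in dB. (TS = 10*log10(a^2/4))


9.23 dB


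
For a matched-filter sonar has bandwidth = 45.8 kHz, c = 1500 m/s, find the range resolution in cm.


1.64 cm


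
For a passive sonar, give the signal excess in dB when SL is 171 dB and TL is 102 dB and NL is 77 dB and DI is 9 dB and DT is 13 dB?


SE = SL - TL - NL + DI - DT = 171 - 102 - 77 + 9 - 13 = -12

-12 dB


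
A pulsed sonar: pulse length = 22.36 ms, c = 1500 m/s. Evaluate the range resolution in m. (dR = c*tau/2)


dR = c*tau/2 = 1500 * 22.36e-3 / 2 = 16.77

16.77 m


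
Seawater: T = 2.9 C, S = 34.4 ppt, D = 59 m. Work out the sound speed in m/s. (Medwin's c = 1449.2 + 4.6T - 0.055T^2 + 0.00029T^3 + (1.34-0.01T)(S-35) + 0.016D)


1462.24 m/s


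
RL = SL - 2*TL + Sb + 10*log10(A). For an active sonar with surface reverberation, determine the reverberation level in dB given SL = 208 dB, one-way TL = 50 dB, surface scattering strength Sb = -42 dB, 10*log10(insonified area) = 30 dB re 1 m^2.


96 dB


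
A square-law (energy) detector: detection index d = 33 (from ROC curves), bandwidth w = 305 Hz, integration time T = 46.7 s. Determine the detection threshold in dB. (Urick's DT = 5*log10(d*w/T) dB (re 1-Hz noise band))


DT = 5*log10(d*w/T) = 5*log10(33 * 305 / 46.7) = 5*log10(215.52) = 11.67

11.67 dB


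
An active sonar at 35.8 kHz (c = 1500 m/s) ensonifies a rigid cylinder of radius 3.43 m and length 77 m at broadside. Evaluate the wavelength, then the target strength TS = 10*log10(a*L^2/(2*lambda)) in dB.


Step 1: lambda = c/f = 1500/35800 = 0.0419 m
Step 2: TS = 10*log10(a*L^2/(2*lambda)) = 10*log10(3.43*77^2/(2*0.0419)) = 53.85

53.85 dB


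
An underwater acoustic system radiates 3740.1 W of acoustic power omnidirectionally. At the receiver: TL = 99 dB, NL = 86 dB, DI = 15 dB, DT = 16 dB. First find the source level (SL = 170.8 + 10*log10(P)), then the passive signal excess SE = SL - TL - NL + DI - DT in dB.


Step 1: SL = 170.8 + 10*log10(3740.1) = 206.53 dB
Step 2: SE = SL - TL - NL + DI - DT = 206.53 - 99 - 86 + 15 - 16 = 20.53

20.53 dB


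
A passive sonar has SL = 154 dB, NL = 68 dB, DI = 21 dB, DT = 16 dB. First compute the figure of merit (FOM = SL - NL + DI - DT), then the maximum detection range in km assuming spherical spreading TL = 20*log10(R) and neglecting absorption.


Step 1: FOM = SL - NL + DI - DT = 154 - 68 + 21 - 16 = 91 dB
Step 2: at max range FOM = TL = 20*log10(R), so R = 10^(91/20) = 35481.34 m = 35.48 km

35.48 km


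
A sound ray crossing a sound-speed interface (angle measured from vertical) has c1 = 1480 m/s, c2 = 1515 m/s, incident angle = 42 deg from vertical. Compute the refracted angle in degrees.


sin(theta2) = (c2/c1)*sin(theta1) = (1515/1480)*sin(42 deg) = 0.68495
theta2 = arcsin(0.68495) = 43.23

43.23 deg


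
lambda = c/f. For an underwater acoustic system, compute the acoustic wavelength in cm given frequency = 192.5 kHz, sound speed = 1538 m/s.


lambda = c/f = 1538 / 192500 = 0.008 m = 0.8 cm

0.8 cm


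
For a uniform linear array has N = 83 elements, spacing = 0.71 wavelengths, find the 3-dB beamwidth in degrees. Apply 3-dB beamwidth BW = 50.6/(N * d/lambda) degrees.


0.86 deg


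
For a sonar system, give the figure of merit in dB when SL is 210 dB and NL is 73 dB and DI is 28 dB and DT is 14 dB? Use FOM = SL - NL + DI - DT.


FOM = SL - NL + DI - DT = 210 - 73 + 28 - 14 = 151

151 dB


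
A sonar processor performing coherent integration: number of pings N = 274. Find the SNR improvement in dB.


Gain = 10*log10(274) = 24.38

24.38 dB


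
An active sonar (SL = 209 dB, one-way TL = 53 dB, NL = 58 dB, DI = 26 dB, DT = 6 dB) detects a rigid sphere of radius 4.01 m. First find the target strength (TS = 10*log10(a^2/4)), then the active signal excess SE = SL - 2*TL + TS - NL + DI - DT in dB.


Step 1: TS = 10*log10(4.01^2/4) = 6.04 dB
Step 2: SE = SL - 2*TL + TS - NL + DI - DT = 209 - 2*53 + (6.04) - 58 + 26 - 6 = 71.04

71.04 dB


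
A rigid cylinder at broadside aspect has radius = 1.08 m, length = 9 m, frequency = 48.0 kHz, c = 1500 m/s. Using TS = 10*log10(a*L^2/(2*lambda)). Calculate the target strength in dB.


31.46 dB


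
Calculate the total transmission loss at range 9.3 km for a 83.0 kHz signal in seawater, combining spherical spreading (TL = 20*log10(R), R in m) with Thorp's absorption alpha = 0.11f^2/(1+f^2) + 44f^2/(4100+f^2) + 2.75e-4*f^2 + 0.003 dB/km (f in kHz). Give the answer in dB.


Step 1 (Thorp): alpha = 0.11*6889.0/(1+6889.0) + 44*6889.0/(4100+6889.0) + 2.75e-4*6889.0 + 0.003 = 29.591 dB/km
Step 2: TL_spread = 20*log10(9300) = 79.37 dB
Step 3: TL_abs = alpha*R = 29.591 * 9.3 = 275.2 dB
Step 4: TL_total = 79.37 + 275.2 = 354.57

354.57 dB


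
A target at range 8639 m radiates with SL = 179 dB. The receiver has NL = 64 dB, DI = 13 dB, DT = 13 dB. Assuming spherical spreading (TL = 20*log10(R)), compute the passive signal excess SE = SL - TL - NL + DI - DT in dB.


36.27 dB


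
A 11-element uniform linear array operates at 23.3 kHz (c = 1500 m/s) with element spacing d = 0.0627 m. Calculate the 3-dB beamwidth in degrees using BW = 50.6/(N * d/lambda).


Step 1: lambda = 1500/23300 = 0.06438 m
Step 2: d/lambda = 0.0627/0.06438 = 0.9739
Step 3: BW = 50.6/(N * d/lambda) = 50.6/(11 * 0.9739) = 4.72

4.72 deg


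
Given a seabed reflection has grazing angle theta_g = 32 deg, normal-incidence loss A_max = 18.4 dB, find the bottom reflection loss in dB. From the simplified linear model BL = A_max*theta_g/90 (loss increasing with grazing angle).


BL = A_max * theta_g / 90 = 18.4 * 32 / 90 = 6.54

6.54 dB


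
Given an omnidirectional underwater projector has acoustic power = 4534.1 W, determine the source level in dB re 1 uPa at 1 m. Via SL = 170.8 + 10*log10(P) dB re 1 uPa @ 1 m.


SL = 170.8 + 10*log10(4534.1) = 170.8 + 36.56 = 207.36

207.36 dB


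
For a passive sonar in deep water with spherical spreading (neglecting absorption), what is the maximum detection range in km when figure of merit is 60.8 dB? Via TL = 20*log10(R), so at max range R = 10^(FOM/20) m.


At max range FOM = TL, so 20*log10(R) = 60.8
R = 10^(60.8/20) = 1096.48 m = 1.1 km

1.1 km


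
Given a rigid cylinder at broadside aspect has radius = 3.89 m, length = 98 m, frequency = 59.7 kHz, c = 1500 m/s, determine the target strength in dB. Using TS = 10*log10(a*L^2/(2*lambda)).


lambda = 1500/59700 = 0.02513 m
TS = 10*log10(3.89*98^2/(2*0.02513)) = 58.71

58.71 dB


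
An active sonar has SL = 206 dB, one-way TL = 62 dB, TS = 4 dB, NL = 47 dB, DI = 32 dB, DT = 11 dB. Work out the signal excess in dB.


SE = SL - 2*TL + TS - NL + DI - DT = 206 - 2*62 + (4) - 47 + 32 - 11 = 60

60 dB


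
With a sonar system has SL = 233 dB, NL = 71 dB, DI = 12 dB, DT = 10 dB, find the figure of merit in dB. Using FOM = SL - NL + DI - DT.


FOM = SL - NL + DI - DT = 233 - 71 + 12 - 10 = 164

164 dB


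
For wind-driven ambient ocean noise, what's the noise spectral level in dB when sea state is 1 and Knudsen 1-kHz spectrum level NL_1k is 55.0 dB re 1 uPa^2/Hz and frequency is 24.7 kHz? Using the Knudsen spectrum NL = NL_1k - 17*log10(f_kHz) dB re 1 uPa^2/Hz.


NL = NL_1k - 17*log10(f_kHz) = 55.0 - 17*log10(24.7) = 55.0 - (23.68) = 31.32

31.32 dB


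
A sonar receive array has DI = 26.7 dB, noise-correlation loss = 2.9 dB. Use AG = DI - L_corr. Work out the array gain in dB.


AG = DI - L_corr = 26.7 - 2.9 = 23.8

23.8 dB


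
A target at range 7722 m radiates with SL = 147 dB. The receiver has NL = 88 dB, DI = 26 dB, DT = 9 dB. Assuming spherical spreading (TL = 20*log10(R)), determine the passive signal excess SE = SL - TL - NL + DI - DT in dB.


Step 1: TL = 20*log10(7722) = 77.75 dB
Step 2: SE = 147 - 77.75 - 88 + 26 - 9 = -1.75

-1.75 dB


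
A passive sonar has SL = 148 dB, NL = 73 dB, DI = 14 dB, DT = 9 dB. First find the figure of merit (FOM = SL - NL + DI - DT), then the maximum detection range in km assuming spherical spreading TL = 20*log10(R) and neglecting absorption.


Step 1: FOM = SL - NL + DI - DT = 148 - 73 + 14 - 9 = 80 dB
Step 2: at max range FOM = TL = 20*log10(R), so R = 10^(80/20) = 10000.0 m = 10.0 km

10.0 km


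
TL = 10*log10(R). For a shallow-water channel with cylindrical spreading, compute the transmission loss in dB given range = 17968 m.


TL = 10*log10(17968) = 42.54

42.54 dB


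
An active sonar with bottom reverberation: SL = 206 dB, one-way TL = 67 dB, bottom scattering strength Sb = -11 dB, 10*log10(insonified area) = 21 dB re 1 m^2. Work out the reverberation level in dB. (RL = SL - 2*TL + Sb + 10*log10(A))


RL = SL - 2*TL + Sb + 10*log10(A) = 206 - 2*67 + (-11) + 21 = 82

82 dB


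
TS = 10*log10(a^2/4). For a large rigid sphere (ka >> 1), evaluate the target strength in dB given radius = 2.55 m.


TS = 10*log10(2.55^2 / 4) = 10*log10(1.625625) = 2.11

2.11 dB


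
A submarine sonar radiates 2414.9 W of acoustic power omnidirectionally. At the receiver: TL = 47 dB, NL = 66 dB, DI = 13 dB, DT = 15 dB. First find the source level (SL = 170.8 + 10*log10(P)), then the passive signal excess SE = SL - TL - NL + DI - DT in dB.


Step 1: SL = 170.8 + 10*log10(2414.9) = 204.63 dB
Step 2: SE = SL - TL - NL + DI - DT = 204.63 - 47 - 66 + 13 - 15 = 89.63

89.63 dB


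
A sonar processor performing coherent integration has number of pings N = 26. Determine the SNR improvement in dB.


Gain = 10*log10(26) = 14.15

14.15 dB


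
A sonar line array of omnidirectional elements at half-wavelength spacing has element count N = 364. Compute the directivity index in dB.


DI = 10*log10(364) = 25.61

25.61 dB


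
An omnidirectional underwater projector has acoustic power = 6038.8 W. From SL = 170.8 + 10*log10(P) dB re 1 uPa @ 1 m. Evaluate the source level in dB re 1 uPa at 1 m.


208.61 dB


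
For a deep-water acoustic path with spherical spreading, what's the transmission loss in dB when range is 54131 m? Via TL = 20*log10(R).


TL = 20*log10(54131) = 94.67

94.67 dB


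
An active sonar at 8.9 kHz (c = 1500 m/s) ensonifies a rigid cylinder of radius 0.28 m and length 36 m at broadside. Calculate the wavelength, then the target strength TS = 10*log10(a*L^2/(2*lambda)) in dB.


Step 1: lambda = c/f = 1500/8900 = 0.16854 m
Step 2: TS = 10*log10(a*L^2/(2*lambda)) = 10*log10(0.28*36^2/(2*0.16854)) = 30.32

30.32 dB


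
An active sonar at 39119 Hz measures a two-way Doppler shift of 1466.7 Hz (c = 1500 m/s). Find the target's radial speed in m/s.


28.12 m/s


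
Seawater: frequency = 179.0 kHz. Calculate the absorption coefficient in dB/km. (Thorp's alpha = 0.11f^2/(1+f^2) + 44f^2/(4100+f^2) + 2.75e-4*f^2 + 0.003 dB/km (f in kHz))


47.933 dB/km


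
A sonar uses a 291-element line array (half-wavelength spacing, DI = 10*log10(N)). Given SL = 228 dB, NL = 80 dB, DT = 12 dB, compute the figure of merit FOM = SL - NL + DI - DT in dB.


160.64 dB


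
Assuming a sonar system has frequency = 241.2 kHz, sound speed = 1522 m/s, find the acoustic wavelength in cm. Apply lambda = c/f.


lambda = c/f = 1522 / 241200 = 0.0063 m = 0.63 cm

0.63 cm


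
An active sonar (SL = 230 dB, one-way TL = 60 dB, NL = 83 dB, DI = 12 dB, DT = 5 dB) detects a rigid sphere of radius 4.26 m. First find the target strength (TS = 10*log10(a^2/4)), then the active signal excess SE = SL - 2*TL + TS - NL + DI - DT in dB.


Step 1: TS = 10*log10(4.26^2/4) = 6.57 dB
Step 2: SE = SL - 2*TL + TS - NL + DI - DT = 230 - 2*60 + (6.57) - 83 + 12 - 5 = 40.57

40.57 dB


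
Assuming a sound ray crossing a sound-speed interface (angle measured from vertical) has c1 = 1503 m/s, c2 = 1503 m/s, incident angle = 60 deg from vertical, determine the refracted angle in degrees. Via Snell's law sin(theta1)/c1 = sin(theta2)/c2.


sin(theta2) = (c2/c1)*sin(theta1) = (1503/1503)*sin(60 deg) = 0.86603
theta2 = arcsin(0.86603) = 60.0

60.0 deg


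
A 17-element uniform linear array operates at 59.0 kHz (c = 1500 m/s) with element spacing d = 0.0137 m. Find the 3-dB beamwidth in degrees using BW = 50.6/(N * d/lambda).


Step 1: lambda = 1500/59000 = 0.02542 m
Step 2: d/lambda = 0.0137/0.02542 = 0.5389
Step 3: BW = 50.6/(N * d/lambda) = 50.6/(17 * 0.5389) = 5.52

5.52 deg


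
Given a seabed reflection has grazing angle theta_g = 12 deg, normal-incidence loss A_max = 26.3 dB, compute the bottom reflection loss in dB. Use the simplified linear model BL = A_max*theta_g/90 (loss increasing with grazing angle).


3.51 dB


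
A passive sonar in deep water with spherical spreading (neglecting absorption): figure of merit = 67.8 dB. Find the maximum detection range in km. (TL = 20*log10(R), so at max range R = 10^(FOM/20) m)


2.45 km


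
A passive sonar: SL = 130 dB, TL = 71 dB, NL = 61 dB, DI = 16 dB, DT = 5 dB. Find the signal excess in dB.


9 dB


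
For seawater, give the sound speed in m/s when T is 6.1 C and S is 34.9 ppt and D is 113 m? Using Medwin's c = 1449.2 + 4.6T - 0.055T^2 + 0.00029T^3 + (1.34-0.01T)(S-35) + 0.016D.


c = 1449.2 + 4.6*6.1 - 0.055*6.1^2 + 0.00029*6.1^3 + (1.34 - 0.01*6.1)*(34.9 - 35) + 0.016*113 = 1476.96

1476.96 m/s


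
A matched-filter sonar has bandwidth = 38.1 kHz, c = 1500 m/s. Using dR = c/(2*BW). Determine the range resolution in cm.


dR = c/(2*BW) = 1500 / (2 * 38.1e3) = 0.0197 m = 1.97 cm

1.97 cm


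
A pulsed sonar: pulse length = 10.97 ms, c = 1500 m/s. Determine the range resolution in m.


dR = c*tau/2 = 1500 * 10.97e-3 / 2 = 8.2275

8.2275 m


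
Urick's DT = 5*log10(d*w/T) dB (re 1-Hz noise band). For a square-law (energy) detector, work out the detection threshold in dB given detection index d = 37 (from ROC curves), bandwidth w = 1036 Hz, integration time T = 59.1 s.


14.06 dB


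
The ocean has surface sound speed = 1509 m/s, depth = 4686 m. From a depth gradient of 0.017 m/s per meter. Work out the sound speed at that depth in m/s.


c = 1509 + 0.017 * 4686 = 1588.662

1588.662 m/s


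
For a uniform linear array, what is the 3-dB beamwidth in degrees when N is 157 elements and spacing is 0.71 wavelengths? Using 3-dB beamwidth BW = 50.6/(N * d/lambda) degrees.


0.45 deg


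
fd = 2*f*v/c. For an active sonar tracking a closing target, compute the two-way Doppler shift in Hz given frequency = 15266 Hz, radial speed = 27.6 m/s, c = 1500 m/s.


fd = 2*f*v/c = 2 * 15266 * 27.6 / 1500 = 561.79

561.79 Hz


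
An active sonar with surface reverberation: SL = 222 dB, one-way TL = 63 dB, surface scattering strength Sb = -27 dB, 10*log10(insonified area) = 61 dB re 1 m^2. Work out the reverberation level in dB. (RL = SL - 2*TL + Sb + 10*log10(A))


RL = SL - 2*TL + Sb + 10*log10(A) = 222 - 2*63 + (-27) + 61 = 130

130 dB


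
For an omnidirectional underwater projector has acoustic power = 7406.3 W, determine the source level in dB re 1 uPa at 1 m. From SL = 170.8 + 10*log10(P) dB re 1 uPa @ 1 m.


209.5 dB


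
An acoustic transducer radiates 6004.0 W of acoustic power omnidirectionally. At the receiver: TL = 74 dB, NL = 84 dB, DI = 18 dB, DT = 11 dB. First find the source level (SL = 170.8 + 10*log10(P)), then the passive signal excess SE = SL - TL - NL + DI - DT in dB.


Step 1: SL = 170.8 + 10*log10(6004.0) = 208.58 dB
Step 2: SE = SL - TL - NL + DI - DT = 208.58 - 74 - 84 + 18 - 11 = 57.58

57.58 dB


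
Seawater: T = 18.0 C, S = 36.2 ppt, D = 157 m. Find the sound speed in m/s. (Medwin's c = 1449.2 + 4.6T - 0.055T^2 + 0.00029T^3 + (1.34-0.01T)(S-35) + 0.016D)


c = 1449.2 + 4.6*18.0 - 0.055*18.0^2 + 0.00029*18.0^3 + (1.34 - 0.01*18.0)*(36.2 - 35) + 0.016*157 = 1519.78

1519.78 m/s


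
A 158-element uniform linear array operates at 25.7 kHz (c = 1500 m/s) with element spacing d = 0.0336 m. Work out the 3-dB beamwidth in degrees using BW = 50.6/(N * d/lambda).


Step 1: lambda = 1500/25700 = 0.05837 m
Step 2: d/lambda = 0.0336/0.05837 = 0.5756
Step 3: BW = 50.6/(N * d/lambda) = 50.6/(158 * 0.5756) = 0.56

0.56 deg


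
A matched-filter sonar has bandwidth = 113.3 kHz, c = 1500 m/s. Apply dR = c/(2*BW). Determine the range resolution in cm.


dR = c/(2*BW) = 1500 / (2 * 113.3e3) = 0.0066 m = 0.66 cm

0.66 cm


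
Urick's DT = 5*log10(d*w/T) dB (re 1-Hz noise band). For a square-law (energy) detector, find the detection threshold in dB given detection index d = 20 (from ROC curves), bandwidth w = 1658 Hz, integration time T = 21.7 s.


DT = 5*log10(d*w/T) = 5*log10(20 * 1658 / 21.7) = 5*log10(1528.11) = 15.92

15.92 dB


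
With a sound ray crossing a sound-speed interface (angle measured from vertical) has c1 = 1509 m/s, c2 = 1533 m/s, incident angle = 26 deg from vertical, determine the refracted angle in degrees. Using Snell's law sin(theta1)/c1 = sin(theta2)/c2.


sin(theta2) = (c2/c1)*sin(theta1) = (1533/1509)*sin(26 deg) = 0.44534
theta2 = arcsin(0.44534) = 26.45

26.45 deg


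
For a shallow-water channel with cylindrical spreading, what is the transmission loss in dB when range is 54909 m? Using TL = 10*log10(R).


TL = 10*log10(54909) = 47.4

47.4 dB


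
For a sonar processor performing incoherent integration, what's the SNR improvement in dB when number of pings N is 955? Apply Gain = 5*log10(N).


Gain = 5*log10(955) = 14.9

14.9 dB


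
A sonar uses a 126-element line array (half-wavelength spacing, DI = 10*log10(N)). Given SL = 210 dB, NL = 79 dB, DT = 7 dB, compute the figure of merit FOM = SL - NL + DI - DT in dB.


Step 1: DI = 10*log10(126) = 21.0 dB
Step 2: FOM = SL - NL + DI - DT = 210 - 79 + 21.0 - 7 = 145.0

145.0 dB


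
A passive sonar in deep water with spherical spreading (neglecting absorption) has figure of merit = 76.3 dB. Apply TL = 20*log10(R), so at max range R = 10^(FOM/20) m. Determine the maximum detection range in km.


At max range FOM = TL, so 20*log10(R) = 76.3
R = 10^(76.3/20) = 6531.31 m = 6.53 km

6.53 km


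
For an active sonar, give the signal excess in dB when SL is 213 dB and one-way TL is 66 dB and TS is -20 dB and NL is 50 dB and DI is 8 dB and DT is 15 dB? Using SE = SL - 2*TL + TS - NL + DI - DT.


SE = SL - 2*TL + TS - NL + DI - DT = 213 - 2*66 + (-20) - 50 + 8 - 15 = 4

4 dB


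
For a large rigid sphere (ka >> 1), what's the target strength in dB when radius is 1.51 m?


-2.44 dB


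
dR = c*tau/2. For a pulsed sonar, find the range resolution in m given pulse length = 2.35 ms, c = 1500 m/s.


dR = c*tau/2 = 1500 * 2.35e-3 / 2 = 1.7625

1.7625 m


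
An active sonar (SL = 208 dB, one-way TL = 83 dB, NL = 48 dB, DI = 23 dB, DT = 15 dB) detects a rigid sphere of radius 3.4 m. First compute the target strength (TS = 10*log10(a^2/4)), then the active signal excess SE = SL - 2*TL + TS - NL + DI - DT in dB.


Step 1: TS = 10*log10(3.4^2/4) = 4.61 dB
Step 2: SE = SL - 2*TL + TS - NL + DI - DT = 208 - 2*83 + (4.61) - 48 + 23 - 15 = 6.61

6.61 dB


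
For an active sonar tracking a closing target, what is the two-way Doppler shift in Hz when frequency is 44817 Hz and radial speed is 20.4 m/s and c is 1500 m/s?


1219.02 Hz


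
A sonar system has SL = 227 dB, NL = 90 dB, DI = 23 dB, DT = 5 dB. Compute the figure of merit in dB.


155 dB


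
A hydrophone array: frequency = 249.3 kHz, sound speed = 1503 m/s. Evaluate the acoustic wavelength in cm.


0.6 cm


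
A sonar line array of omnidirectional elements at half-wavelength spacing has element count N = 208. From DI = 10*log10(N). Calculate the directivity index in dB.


DI = 10*log10(208) = 23.18

23.18 dB


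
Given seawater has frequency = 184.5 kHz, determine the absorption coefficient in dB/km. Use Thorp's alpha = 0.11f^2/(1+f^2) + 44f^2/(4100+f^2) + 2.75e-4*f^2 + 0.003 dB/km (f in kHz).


48.744 dB/km


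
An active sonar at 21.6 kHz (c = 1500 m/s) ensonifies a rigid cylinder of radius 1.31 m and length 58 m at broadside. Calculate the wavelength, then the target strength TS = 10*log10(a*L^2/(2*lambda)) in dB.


Step 1: lambda = c/f = 1500/21600 = 0.06944 m
Step 2: TS = 10*log10(a*L^2/(2*lambda)) = 10*log10(1.31*58^2/(2*0.06944)) = 45.01

45.01 dB


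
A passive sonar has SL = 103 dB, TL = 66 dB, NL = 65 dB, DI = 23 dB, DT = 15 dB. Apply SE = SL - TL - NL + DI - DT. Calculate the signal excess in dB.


-20 dB


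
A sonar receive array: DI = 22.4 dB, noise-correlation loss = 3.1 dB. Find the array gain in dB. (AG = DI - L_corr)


19.3 dB


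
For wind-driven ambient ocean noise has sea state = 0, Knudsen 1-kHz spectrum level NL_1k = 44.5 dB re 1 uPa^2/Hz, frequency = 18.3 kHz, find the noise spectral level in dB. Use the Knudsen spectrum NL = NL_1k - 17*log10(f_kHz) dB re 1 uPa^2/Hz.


NL = NL_1k - 17*log10(f_kHz) = 44.5 - 17*log10(18.3) = 44.5 - (21.46) = 23.04

23.04 dB


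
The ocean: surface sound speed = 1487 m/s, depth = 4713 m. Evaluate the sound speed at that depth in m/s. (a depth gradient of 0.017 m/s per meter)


c = 1487 + 0.017 * 4713 = 1567.121

1567.121 m/s


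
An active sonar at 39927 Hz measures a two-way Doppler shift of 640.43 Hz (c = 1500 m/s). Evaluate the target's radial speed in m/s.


12.03 m/s


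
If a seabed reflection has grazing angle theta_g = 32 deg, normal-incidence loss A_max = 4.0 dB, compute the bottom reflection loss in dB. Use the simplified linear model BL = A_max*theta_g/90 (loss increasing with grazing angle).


BL = A_max * theta_g / 90 = 4.0 * 32 / 90 = 1.42

1.42 dB


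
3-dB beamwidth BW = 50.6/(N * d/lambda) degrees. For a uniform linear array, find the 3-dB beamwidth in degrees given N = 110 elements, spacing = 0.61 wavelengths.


0.75 deg


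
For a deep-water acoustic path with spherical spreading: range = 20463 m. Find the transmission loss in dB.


86.22 dB


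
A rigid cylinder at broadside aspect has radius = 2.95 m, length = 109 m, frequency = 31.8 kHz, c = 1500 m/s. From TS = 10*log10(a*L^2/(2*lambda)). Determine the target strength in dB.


lambda = 1500/31800 = 0.04717 m
TS = 10*log10(2.95*109^2/(2*0.04717)) = 55.7

55.7 dB


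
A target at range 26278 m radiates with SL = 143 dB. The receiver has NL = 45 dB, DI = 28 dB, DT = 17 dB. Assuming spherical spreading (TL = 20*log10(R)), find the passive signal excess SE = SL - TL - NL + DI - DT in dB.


Step 1: TL = 20*log10(26278) = 88.39 dB
Step 2: SE = 143 - 88.39 - 45 + 28 - 17 = 20.61

20.61 dB


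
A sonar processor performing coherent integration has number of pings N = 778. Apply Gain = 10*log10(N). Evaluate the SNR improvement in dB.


Gain = 10*log10(778) = 28.91

28.91 dB


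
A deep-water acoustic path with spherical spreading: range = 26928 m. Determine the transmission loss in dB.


TL = 20*log10(26928) = 88.6

88.6 dB


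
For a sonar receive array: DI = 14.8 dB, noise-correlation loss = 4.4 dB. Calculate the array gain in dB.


10.4 dB


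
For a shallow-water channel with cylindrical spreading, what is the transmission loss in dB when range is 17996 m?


42.55 dB


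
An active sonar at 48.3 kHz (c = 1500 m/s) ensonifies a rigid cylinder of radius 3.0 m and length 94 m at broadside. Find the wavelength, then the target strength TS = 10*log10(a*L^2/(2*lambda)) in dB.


Step 1: lambda = c/f = 1500/48300 = 0.03106 m
Step 2: TS = 10*log10(a*L^2/(2*lambda)) = 10*log10(3.0*94^2/(2*0.03106)) = 56.3

56.3 dB


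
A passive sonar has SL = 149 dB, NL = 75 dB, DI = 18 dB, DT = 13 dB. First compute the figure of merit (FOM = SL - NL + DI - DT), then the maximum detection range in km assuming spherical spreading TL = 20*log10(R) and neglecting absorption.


Step 1: FOM = SL - NL + DI - DT = 149 - 75 + 18 - 13 = 79 dB
Step 2: at max range FOM = TL = 20*log10(R), so R = 10^(79/20) = 8912.51 m = 8.91 km

8.91 km


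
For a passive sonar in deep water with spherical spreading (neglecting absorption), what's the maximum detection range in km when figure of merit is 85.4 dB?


At max range FOM = TL, so 20*log10(R) = 85.4
R = 10^(85.4/20) = 18620.87 m = 18.62 km

18.62 km


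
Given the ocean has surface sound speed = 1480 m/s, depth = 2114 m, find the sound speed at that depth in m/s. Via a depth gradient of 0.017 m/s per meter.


1515.938 m/s


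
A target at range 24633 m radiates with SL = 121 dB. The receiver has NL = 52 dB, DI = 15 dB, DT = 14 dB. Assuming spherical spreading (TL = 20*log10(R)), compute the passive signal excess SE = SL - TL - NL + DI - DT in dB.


Step 1: TL = 20*log10(24633) = 87.83 dB
Step 2: SE = 121 - 87.83 - 52 + 15 - 14 = -17.83

-17.83 dB


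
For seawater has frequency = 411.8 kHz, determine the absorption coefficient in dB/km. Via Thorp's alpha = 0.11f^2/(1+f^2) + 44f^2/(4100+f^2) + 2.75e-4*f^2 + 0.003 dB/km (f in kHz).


89.709 dB/km


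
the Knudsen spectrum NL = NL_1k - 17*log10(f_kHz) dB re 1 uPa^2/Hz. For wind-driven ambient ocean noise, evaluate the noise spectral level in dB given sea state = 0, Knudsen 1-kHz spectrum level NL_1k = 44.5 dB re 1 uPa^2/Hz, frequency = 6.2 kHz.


NL = NL_1k - 17*log10(f_kHz) = 44.5 - 17*log10(6.2) = 44.5 - (13.47) = 31.03

31.03 dB


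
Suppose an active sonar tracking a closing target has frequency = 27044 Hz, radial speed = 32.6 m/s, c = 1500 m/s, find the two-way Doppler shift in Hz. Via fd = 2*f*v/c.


fd = 2*f*v/c = 2 * 27044 * 32.6 / 1500 = 1175.51

1175.51 Hz


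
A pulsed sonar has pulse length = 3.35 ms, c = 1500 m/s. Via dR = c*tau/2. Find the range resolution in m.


2.5125 m


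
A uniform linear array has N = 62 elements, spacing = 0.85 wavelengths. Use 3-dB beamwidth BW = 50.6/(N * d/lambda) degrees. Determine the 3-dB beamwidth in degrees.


0.96 deg


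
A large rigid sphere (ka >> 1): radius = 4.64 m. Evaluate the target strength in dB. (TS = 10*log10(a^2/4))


TS = 10*log10(4.64^2 / 4) = 10*log10(5.3824) = 7.31

7.31 dB


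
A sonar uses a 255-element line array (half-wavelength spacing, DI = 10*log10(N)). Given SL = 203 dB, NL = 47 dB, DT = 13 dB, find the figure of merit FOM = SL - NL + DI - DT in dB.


Step 1: DI = 10*log10(255) = 24.07 dB
Step 2: FOM = SL - NL + DI - DT = 203 - 47 + 24.07 - 13 = 167.07

167.07 dB


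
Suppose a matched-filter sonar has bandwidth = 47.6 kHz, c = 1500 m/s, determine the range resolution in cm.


dR = c/(2*BW) = 1500 / (2 * 47.6e3) = 0.0158 m = 1.58 cm

1.58 cm


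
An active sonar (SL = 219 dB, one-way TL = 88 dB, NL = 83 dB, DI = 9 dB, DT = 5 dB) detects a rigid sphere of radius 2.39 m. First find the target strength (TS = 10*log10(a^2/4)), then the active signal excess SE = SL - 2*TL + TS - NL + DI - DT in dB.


Step 1: TS = 10*log10(2.39^2/4) = 1.55 dB
Step 2: SE = SL - 2*TL + TS - NL + DI - DT = 219 - 2*88 + (1.55) - 83 + 9 - 5 = -34.45

-34.45 dB


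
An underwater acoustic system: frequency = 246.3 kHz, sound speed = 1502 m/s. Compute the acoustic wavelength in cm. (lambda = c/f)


lambda = c/f = 1502 / 246300 = 0.0061 m = 0.61 cm

0.61 cm


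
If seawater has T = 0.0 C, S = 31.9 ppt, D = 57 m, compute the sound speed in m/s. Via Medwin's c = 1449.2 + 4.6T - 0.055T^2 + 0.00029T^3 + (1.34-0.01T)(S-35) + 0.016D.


c = 1449.2 + 4.6*0.0 - 0.055*0.0^2 + 0.00029*0.0^3 + (1.34 - 0.01*0.0)*(31.9 - 35) + 0.016*57 = 1445.96

1445.96 m/s


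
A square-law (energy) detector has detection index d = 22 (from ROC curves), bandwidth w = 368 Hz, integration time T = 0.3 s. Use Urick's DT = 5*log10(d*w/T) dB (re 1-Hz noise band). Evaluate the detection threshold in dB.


DT = 5*log10(d*w/T) = 5*log10(22 * 368 / 0.3) = 5*log10(26986.67) = 22.16

22.16 dB


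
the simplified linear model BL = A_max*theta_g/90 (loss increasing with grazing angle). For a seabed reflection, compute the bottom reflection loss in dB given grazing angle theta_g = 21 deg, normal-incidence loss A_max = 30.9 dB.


BL = A_max * theta_g / 90 = 30.9 * 21 / 90 = 7.21

7.21 dB


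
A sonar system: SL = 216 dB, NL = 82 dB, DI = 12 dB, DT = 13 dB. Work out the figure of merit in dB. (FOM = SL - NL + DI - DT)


133 dB


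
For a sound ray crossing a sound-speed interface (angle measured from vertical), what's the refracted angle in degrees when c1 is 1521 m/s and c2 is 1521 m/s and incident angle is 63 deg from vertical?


63.0 deg


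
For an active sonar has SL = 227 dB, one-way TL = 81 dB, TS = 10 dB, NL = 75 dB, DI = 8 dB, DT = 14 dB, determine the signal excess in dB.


SE = SL - 2*TL + TS - NL + DI - DT = 227 - 2*81 + (10) - 75 + 8 - 14 = -6

-6 dB


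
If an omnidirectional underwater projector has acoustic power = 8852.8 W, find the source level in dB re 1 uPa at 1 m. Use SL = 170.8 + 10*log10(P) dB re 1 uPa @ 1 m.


210.27 dB


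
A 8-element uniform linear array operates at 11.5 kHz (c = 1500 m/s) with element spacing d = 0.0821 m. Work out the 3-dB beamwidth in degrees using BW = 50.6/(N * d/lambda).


Step 1: lambda = 1500/11500 = 0.13043 m
Step 2: d/lambda = 0.0821/0.13043 = 0.6295
Step 3: BW = 50.6/(N * d/lambda) = 50.6/(8 * 0.6295) = 10.05

10.05 deg


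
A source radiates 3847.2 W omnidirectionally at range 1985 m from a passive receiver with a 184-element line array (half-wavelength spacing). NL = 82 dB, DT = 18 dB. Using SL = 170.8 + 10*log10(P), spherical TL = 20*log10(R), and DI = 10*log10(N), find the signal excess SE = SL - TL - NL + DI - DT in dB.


63.34 dB


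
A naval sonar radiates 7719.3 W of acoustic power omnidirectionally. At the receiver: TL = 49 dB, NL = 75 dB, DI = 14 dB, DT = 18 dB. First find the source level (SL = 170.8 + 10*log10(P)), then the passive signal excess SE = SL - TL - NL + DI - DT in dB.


Step 1: SL = 170.8 + 10*log10(7719.3) = 209.68 dB
Step 2: SE = SL - TL - NL + DI - DT = 209.68 - 49 - 75 + 14 - 18 = 81.68

81.68 dB


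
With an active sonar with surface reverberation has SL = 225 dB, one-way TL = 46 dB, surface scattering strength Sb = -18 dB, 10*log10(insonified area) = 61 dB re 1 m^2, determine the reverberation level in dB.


RL = SL - 2*TL + Sb + 10*log10(A) = 225 - 2*46 + (-18) + 61 = 176

176 dB


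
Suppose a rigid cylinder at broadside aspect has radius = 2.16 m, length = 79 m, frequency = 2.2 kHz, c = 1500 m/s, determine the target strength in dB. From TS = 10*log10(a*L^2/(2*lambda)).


lambda = 1500/2200 = 0.68182 m
TS = 10*log10(2.16*79^2/(2*0.68182)) = 39.95

39.95 dB


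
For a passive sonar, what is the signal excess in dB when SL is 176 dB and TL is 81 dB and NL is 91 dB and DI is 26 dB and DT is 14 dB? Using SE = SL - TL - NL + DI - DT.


SE = SL - TL - NL + DI - DT = 176 - 81 - 91 + 26 - 14 = 16

16 dB


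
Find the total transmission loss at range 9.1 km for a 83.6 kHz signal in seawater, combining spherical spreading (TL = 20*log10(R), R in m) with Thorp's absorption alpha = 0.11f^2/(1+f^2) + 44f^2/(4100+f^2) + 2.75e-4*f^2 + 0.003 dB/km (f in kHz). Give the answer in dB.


350.06 dB


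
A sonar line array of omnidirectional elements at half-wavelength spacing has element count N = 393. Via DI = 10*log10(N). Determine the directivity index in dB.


DI = 10*log10(393) = 25.94

25.94 dB


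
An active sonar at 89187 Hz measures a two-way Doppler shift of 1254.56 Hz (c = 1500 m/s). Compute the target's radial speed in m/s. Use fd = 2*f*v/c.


From fd = 2*f*v/c, v = c*fd/(2*f) = 1500 * 1254.56 / (2*89187) = 10.55

10.55 m/s


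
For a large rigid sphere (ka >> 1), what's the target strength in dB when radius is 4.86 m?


TS = 10*log10(4.86^2 / 4) = 10*log10(5.9049) = 7.71

7.71 dB


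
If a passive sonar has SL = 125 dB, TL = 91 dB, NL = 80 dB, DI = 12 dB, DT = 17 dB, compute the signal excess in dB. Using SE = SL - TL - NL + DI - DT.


SE = SL - TL - NL + DI - DT = 125 - 91 - 80 + 12 - 17 = -51

-51 dB


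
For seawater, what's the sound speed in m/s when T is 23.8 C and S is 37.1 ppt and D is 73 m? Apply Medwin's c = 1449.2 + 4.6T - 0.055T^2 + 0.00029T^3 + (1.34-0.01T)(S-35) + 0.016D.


1534.92 m/s


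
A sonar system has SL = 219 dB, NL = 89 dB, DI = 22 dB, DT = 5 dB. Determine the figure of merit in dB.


FOM = SL - NL + DI - DT = 219 - 89 + 22 - 5 = 147

147 dB


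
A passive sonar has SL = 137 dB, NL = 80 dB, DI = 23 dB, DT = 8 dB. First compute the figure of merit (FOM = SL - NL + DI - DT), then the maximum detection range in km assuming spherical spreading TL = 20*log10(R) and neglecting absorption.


Step 1: FOM = SL - NL + DI - DT = 137 - 80 + 23 - 8 = 72 dB
Step 2: at max range FOM = TL = 20*log10(R), so R = 10^(72/20) = 3981.07 m = 3.98 km

3.98 km
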